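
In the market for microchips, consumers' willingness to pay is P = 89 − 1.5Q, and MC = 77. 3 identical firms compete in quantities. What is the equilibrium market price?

Cournot with 3 identical firms: the symmetric best-response condition is 89 − 6q = 77. Each firm produces q = 2, total output Q = 6, price P = 80.

P = 80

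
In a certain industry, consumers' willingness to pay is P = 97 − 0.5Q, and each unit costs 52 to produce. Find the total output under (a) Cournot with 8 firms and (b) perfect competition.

Cournot: Q = 80; Competition: Q = 90

Cournot with 8 identical firms: the symmetric best-response condition is 97 − 4.5q = 52. Each firm produces q = 10, total output Q = 80, price P = 57.
Under competition P = MC = 52, so Q = (97 − 52)/0.5 = 90.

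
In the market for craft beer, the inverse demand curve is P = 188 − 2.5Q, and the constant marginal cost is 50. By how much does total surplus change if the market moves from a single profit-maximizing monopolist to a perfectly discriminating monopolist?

Monopoly sets MR = MC: 188 − 5Q = 50 ⇒ Q = 27.6, P = 188 − 2.5·27.6 = 119.
CS = ½·(188 − 119)·27.6 = 952.2; PS = (119 − 50)·27.6 = 1904.4; TS = 2856.6.
With perfect price discrimination, output is the efficient level Q = 55.2 (where demand meets MC), but every buyer pays their willingness to pay: CS = 0 and PS = total surplus.
TS = 3808.8 (equal to competitive TS).
Change in total surplus: 3808.8 − 2856.6 = 952.2.

TS rises by 952.2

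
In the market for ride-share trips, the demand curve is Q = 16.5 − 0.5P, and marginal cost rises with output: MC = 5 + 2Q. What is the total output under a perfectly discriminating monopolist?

Q = 7

Inverting demand: P = 33 − 2Q.
A perfectly discriminating monopolist sells every unit with P(Q) ≥ MC(Q), so output equals the competitive quantity Q = 7. Each buyer pays their reservation price, so CS = 0 and the firm captures all surplus.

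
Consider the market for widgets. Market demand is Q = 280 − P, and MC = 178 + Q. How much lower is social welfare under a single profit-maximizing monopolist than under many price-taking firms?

Social welfare falls by 289

Inverting demand: P = 280 − Q.
Under competition P = MC: 280 − Q = 178 + Q ⇒ Q = 51, P = 229.
CS = ½·(280 − 229)·51 = 1300.5; PS = (229·51 − 178·51 − ½·1·51²) = 1300.5; TS = 2601.
A monopolist chooses Q where MR = MC. MR = 280 − 2Q; setting this equal to 178 + Q gives Q = 34 and P = 246.
CS = ½·(280 − 246)·34 = 578; PS = (246·34 − 178·34 − ½·1·34²) = 1734; TS = 2312.
Change in social welfare: 2312 − 2601 = −289.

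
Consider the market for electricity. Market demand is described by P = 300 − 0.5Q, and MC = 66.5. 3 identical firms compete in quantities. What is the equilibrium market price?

In a 3-firm Cournot equilibrium, symmetry and the first-order condition give q = (300 − 66.5)/(2) = 116.75. So Q = 350.25 and P = 124.875.

P = 124.875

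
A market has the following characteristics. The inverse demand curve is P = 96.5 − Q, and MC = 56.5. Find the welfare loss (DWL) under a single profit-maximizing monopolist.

DWL = 200

Competitive firms price at marginal cost: P = 56.5, giving Q = 40.
Monopoly sets MR = MC: 96.5 − 2Q = 56.5 ⇒ Q = 20, P = 96.5 − 20 = 76.5.
DWL is the triangle between Q = 20 and Q = 40: ½·(40 − 20)·(76.5 − 56.5) = 200.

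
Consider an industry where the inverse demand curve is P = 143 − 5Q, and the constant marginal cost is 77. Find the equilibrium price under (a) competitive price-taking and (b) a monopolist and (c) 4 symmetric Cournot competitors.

Competition: P = 77; Monopoly: P = 110; Cournot: P = 90.2

Competitive firms price at marginal cost: P = 77, giving Q = 13.2.
Monopoly sets MR = MC: 143 − 10Q = 77 ⇒ Q = 6.6, P = 143 − 5·6.6 = 110.
Cournot with 4 identical firms: the symmetric best-response condition is 143 − 25q = 77. Each firm produces q = 2.64, total output Q = 10.56, price P = 90.2.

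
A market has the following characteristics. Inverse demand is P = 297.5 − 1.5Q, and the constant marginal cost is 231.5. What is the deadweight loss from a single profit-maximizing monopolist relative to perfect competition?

DWL = 363

Perfect competition: P = MC = 231.5, so 297.5 − 1.5Q = 231.5 and Q = 44.
The monopolist equates marginal revenue to marginal cost: 297.5 − 3Q = 231.5, so Q = 22. From demand, P = 264.5.
DWL is the triangle between Q = 22 and Q = 44: ½·(44 − 22)·(264.5 − 231.5) = 363.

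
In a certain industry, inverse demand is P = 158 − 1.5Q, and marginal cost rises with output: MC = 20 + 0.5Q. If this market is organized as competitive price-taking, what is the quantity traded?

Under competition P = MC: 158 − 1.5Q = 20 + 0.5Q ⇒ Q = 69, P = 54.5.

Q = 69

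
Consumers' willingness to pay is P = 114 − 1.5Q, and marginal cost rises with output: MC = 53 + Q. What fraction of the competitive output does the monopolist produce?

Q_m/Q_c = 0.625

The monopolist equates marginal revenue to marginal cost: 114 − 3Q = 53 + Q, so Q = 15.25. From demand, P = 91.125.
Under competition P = MC: 114 − 1.5Q = 53 + Q ⇒ Q = 24.4, P = 77.4.
Ratio Q_m/Q_c = 15.25/24.4 = 0.625.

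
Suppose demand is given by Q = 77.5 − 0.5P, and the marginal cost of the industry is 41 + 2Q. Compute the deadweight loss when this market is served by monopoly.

Inverting demand: P = 155 − 2Q.
Under competition P = MC: 155 − 2Q = 41 + 2Q ⇒ Q = 28.5, P = 98.
The monopolist equates marginal revenue to marginal cost: 155 − 4Q = 41 + 2Q, so Q = 19. From demand, P = 117.
CS = ½·(155 − 98)·28.5 = 812.25; PS = (98·28.5 − 41·28.5 − ½·2·28.5²) = 812.25; TS = 1624.5.
CS = ½·(155 − 117)·19 = 361; PS = (117·19 − 41·19 − ½·2·19²) = 1083; TS = 1444.
DWL = 1624.5 − 1444 = 180.5.

DWL = 180.5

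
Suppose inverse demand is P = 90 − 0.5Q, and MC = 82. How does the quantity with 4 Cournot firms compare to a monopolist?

Cournot: Q = 12.8; Monopoly: Q = 8

In a 4-firm Cournot equilibrium, symmetry and the first-order condition give q = (90 − 82)/(2.5) = 3.2. So Q = 12.8 and P = 83.6.
The monopolist equates marginal revenue to marginal cost: 90 − Q = 82, so Q = 8. From demand, P = 86.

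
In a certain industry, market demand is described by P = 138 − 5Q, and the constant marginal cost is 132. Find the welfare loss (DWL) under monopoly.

Under competition P = MC = 132, so Q = (138 − 132)/5 = 1.2.
Monopoly sets MR = MC: 138 − 10Q = 132 ⇒ Q = 0.6, P = 138 − 5·0.6 = 135.
DWL is the triangle between Q = 0.6 and Q = 1.2: ½·(1.2 − 0.6)·(135 − 132) = 0.9.

DWL = 0.9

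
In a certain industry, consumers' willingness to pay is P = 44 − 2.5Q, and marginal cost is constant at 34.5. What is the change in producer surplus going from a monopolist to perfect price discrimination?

PS rises by 9.025

The monopolist equates marginal revenue to marginal cost: 44 − 5Q = 34.5, so Q = 1.9. From demand, P = 39.25.
PS = (39.25 − 34.5)·1.9 = 9.025.
A perfectly discriminating monopolist sells every unit with P(Q) ≥ MC(Q), so output equals the competitive quantity Q = 3.8. Each buyer pays their reservation price, so CS = 0 and the firm captures all surplus.
PS = ½·(44 − 34.5)·3.8 = 18.05.
Change in producer surplus: 18.05 − 9.025 = 9.025.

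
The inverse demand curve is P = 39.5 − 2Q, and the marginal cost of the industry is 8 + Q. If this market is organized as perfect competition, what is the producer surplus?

PS = 55.125

Under competition P = MC: 39.5 − 2Q = 8 + Q ⇒ Q = 10.5, P = 18.5.
PS = P·Q − VC(Q) = 18.5·10.5 − (8·10.5 + ½·1·10.5²) = 55.125.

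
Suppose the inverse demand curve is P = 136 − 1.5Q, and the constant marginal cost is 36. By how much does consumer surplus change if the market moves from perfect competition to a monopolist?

Under competition P = MC = 36, so Q = (136 − 36)/1.5 = 200/3.
CS = ½·(136 − 36)·200/3 = 10000/3.
Monopoly sets MR = MC: 136 − 3Q = 36 ⇒ Q = 100/3, P = 136 − 1.5·100/3 = 86.
CS = ½·(136 − 86)·100/3 = 2500/3.
Change in consumer surplus: 2500/3 − 10000/3 = −2500.

CS falls by 2500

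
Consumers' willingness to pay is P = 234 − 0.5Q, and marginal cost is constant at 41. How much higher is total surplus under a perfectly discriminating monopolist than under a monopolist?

Monopoly sets MR = MC: 234 − Q = 41 ⇒ Q = 193, P = 234 − 0.5·193 = 137.5.
CS = ½·(234 − 137.5)·193 = 9312.25; PS = (137.5 − 41)·193 = 18624.5; TS = 27936.75.
Under first-degree price discrimination the firm charges each unit its demand price and produces up to where P = MC, i.e. Q = 386. Consumer surplus is zero; producer surplus equals total surplus.
TS = 37249 (equal to competitive TS).
Change in total surplus: 37249 − 27936.75 = 9312.25.

Total surplus rises by 9312.25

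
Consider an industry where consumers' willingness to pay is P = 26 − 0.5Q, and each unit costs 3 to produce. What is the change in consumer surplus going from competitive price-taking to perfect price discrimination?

Perfect competition: P = MC = 3, so 26 − 0.5Q = 3 and Q = 46.
CS = ½·(26 − 3)·46 = 529.
With perfect price discrimination, output is the efficient level Q = 46 (where demand meets MC), but every buyer pays their willingness to pay: CS = 0 and PS = total surplus.
CS = 0.
Change in consumer surplus: 0 − 529 = −529.

Consumer surplus falls by 529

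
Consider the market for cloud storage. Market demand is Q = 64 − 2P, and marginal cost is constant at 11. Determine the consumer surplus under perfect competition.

CS = 441

Inverting demand: P = 32 − 0.5Q.
Perfect competition: P = MC = 11, so 32 − 0.5Q = 11 and Q = 42.
CS = ½·(32 − 11)·42 = 441.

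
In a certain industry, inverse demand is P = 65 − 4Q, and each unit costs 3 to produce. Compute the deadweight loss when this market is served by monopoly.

Under competition P = MC = 3, so Q = (65 − 3)/4 = 15.5.
The monopolist equates marginal revenue to marginal cost: 65 − 8Q = 3, so Q = 7.75. From demand, P = 34.
DWL is the triangle between Q = 7.75 and Q = 15.5: ½·(15.5 − 7.75)·(34 − 3) = 120.125.

DWL = 120.125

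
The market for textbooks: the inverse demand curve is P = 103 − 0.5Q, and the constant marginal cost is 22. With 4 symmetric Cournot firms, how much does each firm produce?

Cournot with 4 identical firms: the symmetric best-response condition is 103 − 2.5q = 22. Each firm produces q = 32.4, total output Q = 129.6, price P = 38.2.

q_i = 32.4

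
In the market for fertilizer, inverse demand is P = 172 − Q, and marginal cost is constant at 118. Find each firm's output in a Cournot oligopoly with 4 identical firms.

In a 4-firm Cournot equilibrium, symmetry and the first-order condition give q = (172 − 118)/(5) = 10.8. So Q = 43.2 and P = 128.8.

q_i = 10.8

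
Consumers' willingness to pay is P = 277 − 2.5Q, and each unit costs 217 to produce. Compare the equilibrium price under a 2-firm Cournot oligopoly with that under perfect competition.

Cournot with 2 identical firms: the symmetric best-response condition is 277 − 7.5q = 217. Each firm produces q = 8, total output Q = 16, price P = 237.
Under competition P = MC = 217, so Q = (277 − 217)/2.5 = 24.

Cournot: P = 237; Competition: P = 217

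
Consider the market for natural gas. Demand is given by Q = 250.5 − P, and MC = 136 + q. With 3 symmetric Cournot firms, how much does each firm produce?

Inverting demand: P = 250.5 − Q.
With 3 symmetric Cournot firms, each firm's FOC gives 250.5 − 4q = 136 + q, so q = 22.9, Q = 3·22.9 = 68.7, and P = 181.8.

q_i = 22.9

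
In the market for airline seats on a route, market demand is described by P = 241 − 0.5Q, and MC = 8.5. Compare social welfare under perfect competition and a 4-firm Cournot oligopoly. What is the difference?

Social welfare falls by 2162.25

Perfect competition: P = MC = 8.5, so 241 − 0.5Q = 8.5 and Q = 465.
CS = ½·(241 − 8.5)·465 = 54056.25; PS = (8.5 − 8.5)·465 = 0; TS = 54056.25.
In a 4-firm Cournot equilibrium, symmetry and the first-order condition give q = (241 − 8.5)/(2.5) = 93. So Q = 372 and P = 55.
CS = ½·(241 − 55)·372 = 34596; PS = (55 − 8.5)·372 = 17298; TS = 51894.
Change in social welfare: 51894 − 54056.25 = −2162.25.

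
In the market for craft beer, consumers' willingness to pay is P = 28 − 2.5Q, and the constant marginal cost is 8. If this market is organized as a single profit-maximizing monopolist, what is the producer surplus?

PS = 40

The monopolist equates marginal revenue to marginal cost: 28 − 5Q = 8, so Q = 4. From demand, P = 18.
PS = (18 − 8)·4 = 40.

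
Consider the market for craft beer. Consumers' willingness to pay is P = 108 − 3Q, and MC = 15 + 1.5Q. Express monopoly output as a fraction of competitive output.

Q_m/Q_c = 0.6

The monopolist equates marginal revenue to marginal cost: 108 − 6Q = 15 + 1.5Q, so Q = 12.4. From demand, P = 70.8.
Under competition P = MC: 108 − 3Q = 15 + 1.5Q ⇒ Q = 62/3, P = 46.
Ratio Q_m/Q_c = 12.4/(62/3) = 0.6.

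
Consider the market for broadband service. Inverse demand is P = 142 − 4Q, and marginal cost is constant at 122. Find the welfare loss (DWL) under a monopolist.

DWL = 12.5

Under competition P = MC = 122, so Q = (142 − 122)/4 = 5.
The monopolist equates marginal revenue to marginal cost: 142 − 8Q = 122, so Q = 2.5. From demand, P = 132.
DWL is the triangle between Q = 2.5 and Q = 5: ½·(5 − 2.5)·(132 − 122) = 12.5.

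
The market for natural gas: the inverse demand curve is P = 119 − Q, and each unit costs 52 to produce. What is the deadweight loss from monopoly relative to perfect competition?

DWL = 561.125

Under competition P = MC = 52, so Q = (119 − 52)/1 = 67.
The monopolist equates marginal revenue to marginal cost: 119 − 2Q = 52, so Q = 33.5. From demand, P = 85.5.
DWL is the triangle between Q = 33.5 and Q = 67: ½·(67 − 33.5)·(85.5 − 52) = 561.125.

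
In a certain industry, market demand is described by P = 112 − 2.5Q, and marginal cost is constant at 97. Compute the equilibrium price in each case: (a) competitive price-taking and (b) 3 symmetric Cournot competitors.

Competitive firms price at marginal cost: P = 97, giving Q = 6.
Cournot with 3 identical firms: the symmetric best-response condition is 112 − 10q = 97. Each firm produces q = 1.5, total output Q = 4.5, price P = 100.75.

Competition: P = 97; Cournot: P = 100.75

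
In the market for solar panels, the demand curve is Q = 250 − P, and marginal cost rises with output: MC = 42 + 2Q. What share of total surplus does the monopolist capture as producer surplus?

Inverting demand: P = 250 − Q.
The monopolist equates marginal revenue to marginal cost: 250 − 2Q = 42 + 2Q, so Q = 52. From demand, P = 198.
CS = ½·(250 − 198)·52 = 1352.
PS = P·Q − VC(Q) = 198·52 − (42·52 + ½·2·52²) = 5408.
Share captured = PS/TS = 5408/6760 = 0.8.

PS/TS = 0.8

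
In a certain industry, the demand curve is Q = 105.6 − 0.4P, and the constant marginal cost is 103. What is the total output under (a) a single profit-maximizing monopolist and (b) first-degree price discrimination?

Inverting demand: P = 264 − 2.5Q.
Monopoly sets MR = MC: 264 − 5Q = 103 ⇒ Q = 32.2, P = 264 − 2.5·32.2 = 183.5.
With perfect price discrimination, output is the efficient level Q = 64.4 (where demand meets MC), but every buyer pays their willingness to pay: CS = 0 and PS = total surplus.

Monopoly: Q = 32.2; Perfect PD: Q = 64.4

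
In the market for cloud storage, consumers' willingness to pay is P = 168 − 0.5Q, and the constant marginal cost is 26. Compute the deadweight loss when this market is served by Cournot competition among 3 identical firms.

Perfect competition: P = MC = 26, so 168 − 0.5Q = 26 and Q = 284.
With 3 symmetric Cournot firms, each firm's FOC gives 168 − 2q = 26, so q = 71, Q = 3·71 = 213, and P = 61.5.
DWL is the triangle between Q = 213 and Q = 284: ½·(284 − 213)·(61.5 − 26) = 1260.25.

DWL = 1260.25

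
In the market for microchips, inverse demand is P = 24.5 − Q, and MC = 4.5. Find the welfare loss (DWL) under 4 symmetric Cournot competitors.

Perfect competition: P = MC = 4.5, so 24.5 − Q = 4.5 and Q = 20.
In a 4-firm Cournot equilibrium, symmetry and the first-order condition give q = (24.5 − 4.5)/(5) = 4. So Q = 16 and P = 8.5.
DWL is the triangle between Q = 16 and Q = 20: ½·(20 − 16)·(8.5 − 4.5) = 8.

DWL = 8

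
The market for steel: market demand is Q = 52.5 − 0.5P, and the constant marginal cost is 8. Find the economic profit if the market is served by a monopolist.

Profit = 1176.125

Inverting demand: P = 105 − 2Q.
A monopolist chooses Q where MR = MC. MR = 105 − 4Q; setting this equal to 8 gives Q = 24.25 and P = 56.5.
Profit = (56.5 − 8)·24.25 = 1176.125.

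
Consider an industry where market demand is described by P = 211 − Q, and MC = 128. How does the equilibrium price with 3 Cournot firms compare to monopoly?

Cournot with 3 identical firms: the symmetric best-response condition is 211 − 4q = 128. Each firm produces q = 20.75, total output Q = 62.25, price P = 148.75.
Monopoly sets MR = MC: 211 − 2Q = 128 ⇒ Q = 41.5, P = 211 − 41.5 = 169.5.

Cournot: P = 148.75; Monopoly: P = 169.5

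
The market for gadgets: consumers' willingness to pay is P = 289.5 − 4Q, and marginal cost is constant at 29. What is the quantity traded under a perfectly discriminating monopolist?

Under first-degree price discrimination the firm charges each unit its demand price and produces up to where P = MC, i.e. Q = 65.125. Consumer surplus is zero; producer surplus equals total surplus.

Q = 65.125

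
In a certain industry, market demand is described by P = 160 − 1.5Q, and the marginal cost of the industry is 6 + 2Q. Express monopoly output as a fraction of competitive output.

A monopolist chooses Q where MR = MC. MR = 160 − 3Q; setting this equal to 6 + 2Q gives Q = 30.8 and P = 113.8.
Competitive equilibrium sets price equal to marginal cost: 160 − 1.5Q = 6 + 2Q, so Q = 44 and P = 94.
Ratio Q_m/Q_c = 30.8/44 = 0.7.

Q_m/Q_c = 0.7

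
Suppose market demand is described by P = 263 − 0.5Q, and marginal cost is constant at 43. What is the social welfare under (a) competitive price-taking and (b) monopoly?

Under competition P = MC = 43, so Q = (263 − 43)/0.5 = 440.
CS = ½·(263 − 43)·440 = 48400; PS = (43 − 43)·440 = 0; TS = 48400.
The monopolist equates marginal revenue to marginal cost: 263 − Q = 43, so Q = 220. From demand, P = 153.
CS = ½·(263 − 153)·220 = 12100; PS = (153 − 43)·220 = 24200; TS = 36300.

Competition: TS = 48400; Monopoly: TS = 36300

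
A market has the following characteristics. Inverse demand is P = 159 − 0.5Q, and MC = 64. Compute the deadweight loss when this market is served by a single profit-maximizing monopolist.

DWL = 2256.25

Competitive firms price at marginal cost: P = 64, giving Q = 190.
The monopolist equates marginal revenue to marginal cost: 159 − Q = 64, so Q = 95. From demand, P = 111.5.
DWL is the triangle between Q = 95 and Q = 190: ½·(190 − 95)·(111.5 − 64) = 2256.25.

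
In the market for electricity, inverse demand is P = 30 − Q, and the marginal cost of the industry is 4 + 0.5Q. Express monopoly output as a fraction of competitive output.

Monopoly sets MR = MC: 30 − 2Q = 4 + 0.5Q ⇒ Q = 10.4, P = 30 − 10.4 = 19.6.
Competitive equilibrium sets price equal to marginal cost: 30 − Q = 4 + 0.5Q, so Q = 52/3 and P = 38/3.
Ratio Q_m/Q_c = 10.4/(52/3) = 0.6.

Q_m/Q_c = 0.6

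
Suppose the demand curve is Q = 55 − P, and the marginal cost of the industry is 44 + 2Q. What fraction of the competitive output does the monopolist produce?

Inverting demand: P = 55 − Q.
Monopoly sets MR = MC: 55 − 2Q = 44 + 2Q ⇒ Q = 2.75, P = 55 − 2.75 = 52.25.
Under competition P = MC: 55 − Q = 44 + 2Q ⇒ Q = 11/3, P = 154/3.
Ratio Q_m/Q_c = 2.75/(11/3) = 0.75.

Q_m/Q_c = 0.75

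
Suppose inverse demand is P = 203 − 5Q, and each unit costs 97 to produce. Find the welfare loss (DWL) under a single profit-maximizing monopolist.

Perfect competition: P = MC = 97, so 203 − 5Q = 97 and Q = 21.2.
The monopolist equates marginal revenue to marginal cost: 203 − 10Q = 97, so Q = 10.6. From demand, P = 150.
DWL is the triangle between Q = 10.6 and Q = 21.2: ½·(21.2 − 10.6)·(150 − 97) = 280.9.

DWL = 280.9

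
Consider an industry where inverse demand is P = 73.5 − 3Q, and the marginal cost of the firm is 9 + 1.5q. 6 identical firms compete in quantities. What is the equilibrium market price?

P = 21.9

Cournot with 6 identical firms: the symmetric best-response condition is 73.5 − 21q = 9 + 1.5q. Each firm produces q = 43/15, total output Q = 17.2, price P = 21.9.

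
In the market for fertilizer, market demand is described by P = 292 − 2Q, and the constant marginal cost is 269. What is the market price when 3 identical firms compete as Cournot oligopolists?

Cournot with 3 identical firms: the symmetric best-response condition is 292 − 8q = 269. Each firm produces q = 2.875, total output Q = 8.625, price P = 274.75.

P = 274.75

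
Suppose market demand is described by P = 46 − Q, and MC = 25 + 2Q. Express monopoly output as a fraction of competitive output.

Q_m/Q_c = 0.75

Monopoly sets MR = MC: 46 − 2Q = 25 + 2Q ⇒ Q = 5.25, P = 46 − 5.25 = 40.75.
Competitive equilibrium sets price equal to marginal cost: 46 − Q = 25 + 2Q, so Q = 7 and P = 39.
Ratio Q_m/Q_c = 5.25/7 = 0.75.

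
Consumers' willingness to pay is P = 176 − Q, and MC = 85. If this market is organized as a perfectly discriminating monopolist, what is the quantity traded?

A perfectly discriminating monopolist sells every unit with P(Q) ≥ MC(Q), so output equals the competitive quantity Q = 91. Each buyer pays their reservation price, so CS = 0 and the firm captures all surplus.

Q = 91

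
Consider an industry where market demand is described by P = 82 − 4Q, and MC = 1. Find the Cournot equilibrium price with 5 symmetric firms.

P = 14.5

Cournot with 5 identical firms: the symmetric best-response condition is 82 − 24q = 1. Each firm produces q = 3.375, total output Q = 16.875, price P = 14.5.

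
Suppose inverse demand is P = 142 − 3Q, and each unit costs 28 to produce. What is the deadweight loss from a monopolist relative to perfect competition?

Perfect competition: P = MC = 28, so 142 − 3Q = 28 and Q = 38.
Monopoly sets MR = MC: 142 − 6Q = 28 ⇒ Q = 19, P = 142 − 3·19 = 85.
DWL is the triangle between Q = 19 and Q = 38: ½·(38 − 19)·(85 − 28) = 541.5.

DWL = 541.5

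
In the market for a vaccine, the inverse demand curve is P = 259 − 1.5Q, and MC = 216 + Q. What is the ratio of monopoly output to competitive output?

Q_m/Q_c = 0.625

Monopoly sets MR = MC: 259 − 3Q = 216 + Q ⇒ Q = 10.75, P = 259 − 1.5·10.75 = 242.875.
Competitive equilibrium sets price equal to marginal cost: 259 − 1.5Q = 216 + Q, so Q = 17.2 and P = 233.2.
Ratio Q_m/Q_c = 10.75/17.2 = 0.625.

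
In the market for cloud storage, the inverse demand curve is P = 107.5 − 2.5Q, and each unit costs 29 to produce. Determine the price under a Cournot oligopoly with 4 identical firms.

P = 44.7

With 4 symmetric Cournot firms, each firm's FOC gives 107.5 − 12.5q = 29, so q = 6.28, Q = 4·6.28 = 25.12, and P = 44.7.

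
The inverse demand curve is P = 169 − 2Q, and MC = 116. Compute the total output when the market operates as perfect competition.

Q = 26.5

Competitive firms price at marginal cost: P = 116, giving Q = 26.5.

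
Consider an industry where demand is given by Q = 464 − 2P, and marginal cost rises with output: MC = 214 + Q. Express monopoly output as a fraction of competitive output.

Q_m/Q_c = 0.75

Inverting demand: P = 232 − 0.5Q.
A monopolist chooses Q where MR = MC. MR = 232 − Q; setting this equal to 214 + Q gives Q = 9 and P = 227.5.
Under competition P = MC: 232 − 0.5Q = 214 + Q ⇒ Q = 12, P = 226.
Ratio Q_m/Q_c = 9/12 = 0.75.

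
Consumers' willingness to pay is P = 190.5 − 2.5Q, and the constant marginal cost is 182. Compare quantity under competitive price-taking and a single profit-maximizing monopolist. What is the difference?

Quantity falls by 1.7

Perfect competition: P = MC = 182, so 190.5 − 2.5Q = 182 and Q = 3.4.
A monopolist chooses Q where MR = MC. MR = 190.5 − 5Q; setting this equal to 182 gives Q = 1.7 and P = 186.25.
Change in quantity: 1.7 − 3.4 = −1.7.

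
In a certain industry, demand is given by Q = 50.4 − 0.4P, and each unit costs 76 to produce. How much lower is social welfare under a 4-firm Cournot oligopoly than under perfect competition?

Social welfare falls by 20

Inverting demand: P = 126 − 2.5Q.
Perfect competition: P = MC = 76, so 126 − 2.5Q = 76 and Q = 20.
CS = ½·(126 − 76)·20 = 500; PS = (76 − 76)·20 = 0; TS = 500.
Cournot with 4 identical firms: the symmetric best-response condition is 126 − 12.5q = 76. Each firm produces q = 4, total output Q = 16, price P = 86.
CS = ½·(126 − 86)·16 = 320; PS = (86 − 76)·16 = 160; TS = 480.
Change in social welfare: 480 − 500 = −20.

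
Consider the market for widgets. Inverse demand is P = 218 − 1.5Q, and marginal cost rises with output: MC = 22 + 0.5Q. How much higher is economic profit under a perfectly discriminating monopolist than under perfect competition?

Economic profit rises by 7203

Competitive equilibrium sets price equal to marginal cost: 218 − 1.5Q = 22 + 0.5Q, so Q = 98 and P = 71.
Profit = 71·98 − (22·98 + ½·0.5·98²) = 2401.
Under first-degree price discrimination the firm charges each unit its demand price and produces up to where P = MC, i.e. Q = 98. Consumer surplus is zero; producer surplus equals total surplus.
PS equals the full surplus area, 9604. Profit = 9604 = 9604.
Change in economic profit: 9604 − 2401 = 7203.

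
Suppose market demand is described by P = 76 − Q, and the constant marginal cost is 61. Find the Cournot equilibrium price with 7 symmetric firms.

With 7 symmetric Cournot firms, each firm's FOC gives 76 − 8q = 61, so q = 1.875, Q = 7·1.875 = 13.125, and P = 62.875.

P = 62.875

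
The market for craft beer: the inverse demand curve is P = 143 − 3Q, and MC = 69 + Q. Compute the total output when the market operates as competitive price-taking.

Competitive equilibrium sets price equal to marginal cost: 143 − 3Q = 69 + Q, so Q = 18.5 and P = 87.5.

Q = 18.5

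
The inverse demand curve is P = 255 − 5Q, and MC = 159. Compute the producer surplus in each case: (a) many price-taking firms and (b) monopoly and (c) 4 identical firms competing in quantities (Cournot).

Under competition P = MC = 159, so Q = (255 − 159)/5 = 19.2.
PS = (159 − 159)·19.2 = 0.
Monopoly sets MR = MC: 255 − 10Q = 159 ⇒ Q = 9.6, P = 255 − 5·9.6 = 207.
PS = (207 − 159)·9.6 = 460.8.
With 4 symmetric Cournot firms, each firm's FOC gives 255 − 25q = 159, so q = 3.84, Q = 4·3.84 = 15.36, and P = 178.2.
PS = (178.2 − 159)·15.36 = 294.912.

Competition: PS = 0; Monopoly: PS = 460.8; Cournot: PS = 294.912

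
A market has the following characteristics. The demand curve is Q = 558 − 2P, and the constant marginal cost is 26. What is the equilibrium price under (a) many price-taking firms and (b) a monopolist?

Inverting demand: P = 279 − 0.5Q.
Perfect competition: P = MC = 26, so 279 − 0.5Q = 26 and Q = 506.
Monopoly sets MR = MC: 279 − Q = 26 ⇒ Q = 253, P = 279 − 0.5·253 = 152.5.

Competition: P = 26; Monopoly: P = 152.5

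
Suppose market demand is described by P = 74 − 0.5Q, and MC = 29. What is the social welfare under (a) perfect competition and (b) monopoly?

Competition: TS = 2025; Monopoly: TS = 1518.75

Under competition P = MC = 29, so Q = (74 − 29)/0.5 = 90.
CS = ½·(74 − 29)·90 = 2025; PS = (29 − 29)·90 = 0; TS = 2025.
Monopoly sets MR = MC: 74 − Q = 29 ⇒ Q = 45, P = 74 − 0.5·45 = 51.5.
CS = ½·(74 − 51.5)·45 = 506.25; PS = (51.5 − 29)·45 = 1012.5; TS = 1518.75.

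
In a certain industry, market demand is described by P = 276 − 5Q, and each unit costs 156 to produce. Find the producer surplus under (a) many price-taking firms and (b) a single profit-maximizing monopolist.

Competition: PS = 0; Monopoly: PS = 720

Competitive firms price at marginal cost: P = 156, giving Q = 24.
PS = (156 − 156)·24 = 0.
The monopolist equates marginal revenue to marginal cost: 276 − 10Q = 156, so Q = 12. From demand, P = 216.
PS = (216 − 156)·12 = 720.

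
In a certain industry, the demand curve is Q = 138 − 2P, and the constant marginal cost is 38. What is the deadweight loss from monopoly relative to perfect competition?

Inverting demand: P = 69 − 0.5Q.
Under competition P = MC = 38, so Q = (69 − 38)/0.5 = 62.
The monopolist equates marginal revenue to marginal cost: 69 − Q = 38, so Q = 31. From demand, P = 53.5.
DWL is the triangle between Q = 31 and Q = 62: ½·(62 − 31)·(53.5 − 38) = 240.25.

DWL = 240.25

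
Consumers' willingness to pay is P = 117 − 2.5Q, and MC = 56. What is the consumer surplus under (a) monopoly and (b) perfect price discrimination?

Monopoly: CS = 186.05; Perfect PD: CS = 0

Monopoly sets MR = MC: 117 − 5Q = 56 ⇒ Q = 12.2, P = 117 − 2.5·12.2 = 86.5.
CS = ½·(117 − 86.5)·12.2 = 186.05.
A perfectly discriminating monopolist sells every unit with P(Q) ≥ MC(Q), so output equals the competitive quantity Q = 24.4. Each buyer pays their reservation price, so CS = 0 and the firm captures all surplus.
CS = 0.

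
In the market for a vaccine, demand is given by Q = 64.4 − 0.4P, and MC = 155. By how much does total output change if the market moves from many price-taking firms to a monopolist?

Q falls by 1.2

Inverting demand: P = 161 − 2.5Q.
Competitive firms price at marginal cost: P = 155, giving Q = 2.4.
The monopolist equates marginal revenue to marginal cost: 161 − 5Q = 155, so Q = 1.2. From demand, P = 158.
Change in total output: 1.2 − 2.4 = −1.2.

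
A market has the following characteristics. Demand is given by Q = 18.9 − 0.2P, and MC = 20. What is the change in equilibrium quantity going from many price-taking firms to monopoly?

Equilibrium quantity falls by 7.45

Inverting demand: P = 94.5 − 5Q.
Under competition P = MC = 20, so Q = (94.5 − 20)/5 = 14.9.
The monopolist equates marginal revenue to marginal cost: 94.5 − 10Q = 20, so Q = 7.45. From demand, P = 57.25.
Change in equilibrium quantity: 7.45 − 14.9 = −7.45.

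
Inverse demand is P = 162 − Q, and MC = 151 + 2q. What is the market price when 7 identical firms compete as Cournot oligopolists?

P = 154.3

Cournot with 7 identical firms: the symmetric best-response condition is 162 − 8q = 151 + 2q. Each firm produces q = 1.1, total output Q = 7.7, price P = 154.3.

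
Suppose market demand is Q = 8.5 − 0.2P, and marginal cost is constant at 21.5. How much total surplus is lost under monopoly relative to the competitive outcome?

DWL = 11.025

Inverting demand: P = 42.5 − 5Q.
Under competition P = MC = 21.5, so Q = (42.5 − 21.5)/5 = 4.2.
The monopolist equates marginal revenue to marginal cost: 42.5 − 10Q = 21.5, so Q = 2.1. From demand, P = 32.
DWL is the triangle between Q = 2.1 and Q = 4.2: ½·(4.2 − 2.1)·(32 − 21.5) = 11.025.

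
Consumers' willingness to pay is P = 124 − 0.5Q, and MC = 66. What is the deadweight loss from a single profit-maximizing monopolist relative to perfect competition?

Perfect competition: P = MC = 66, so 124 − 0.5Q = 66 and Q = 116.
The monopolist equates marginal revenue to marginal cost: 124 − Q = 66, so Q = 58. From demand, P = 95.
DWL is the triangle between Q = 58 and Q = 116: ½·(116 − 58)·(95 − 66) = 841.

DWL = 841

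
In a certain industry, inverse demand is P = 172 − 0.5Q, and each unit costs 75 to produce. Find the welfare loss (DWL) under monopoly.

DWL = 2352.25

Competitive firms price at marginal cost: P = 75, giving Q = 194.
A monopolist chooses Q where MR = MC. MR = 172 − Q; setting this equal to 75 gives Q = 97 and P = 123.5.
DWL is the triangle between Q = 97 and Q = 194: ½·(194 − 97)·(123.5 − 75) = 2352.25.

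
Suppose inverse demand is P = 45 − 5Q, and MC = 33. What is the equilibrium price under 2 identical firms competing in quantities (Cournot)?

P = 37

Cournot with 2 identical firms: the symmetric best-response condition is 45 − 15q = 33. Each firm produces q = 0.8, total output Q = 1.6, price P = 37.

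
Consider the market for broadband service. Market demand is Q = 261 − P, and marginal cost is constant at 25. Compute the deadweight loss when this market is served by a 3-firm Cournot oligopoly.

DWL = 1740.5

Inverting demand: P = 261 − Q.
Under competition P = MC = 25, so Q = (261 − 25)/1 = 236.
Cournot with 3 identical firms: the symmetric best-response condition is 261 − 4q = 25. Each firm produces q = 59, total output Q = 177, price P = 84.
DWL is the triangle between Q = 177 and Q = 236: ½·(236 − 177)·(84 − 25) = 1740.5.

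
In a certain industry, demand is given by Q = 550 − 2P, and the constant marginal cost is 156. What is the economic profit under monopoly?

Profit = 7080.5

Inverting demand: P = 275 − 0.5Q.
The monopolist equates marginal revenue to marginal cost: 275 − Q = 156, so Q = 119. From demand, P = 215.5.
Profit = (215.5 − 156)·119 = 7080.5.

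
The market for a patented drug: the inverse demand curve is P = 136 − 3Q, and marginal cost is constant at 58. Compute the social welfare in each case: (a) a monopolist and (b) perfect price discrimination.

The monopolist equates marginal revenue to marginal cost: 136 − 6Q = 58, so Q = 13. From demand, P = 97.
CS = ½·(136 − 97)·13 = 253.5; PS = (97 − 58)·13 = 507; TS = 760.5.
A perfectly discriminating monopolist sells every unit with P(Q) ≥ MC(Q), so output equals the competitive quantity Q = 26. Each buyer pays their reservation price, so CS = 0 and the firm captures all surplus.
TS = 1014 (equal to competitive TS).

Monopoly: TS = 760.5; Perfect PD: TS = 1014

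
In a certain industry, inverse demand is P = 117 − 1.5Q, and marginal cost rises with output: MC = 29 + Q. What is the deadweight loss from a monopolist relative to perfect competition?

DWL = 217.8

Competitive equilibrium sets price equal to marginal cost: 117 − 1.5Q = 29 + Q, so Q = 35.2 and P = 64.2.
The monopolist equates marginal revenue to marginal cost: 117 − 3Q = 29 + Q, so Q = 22. From demand, P = 84.
CS = ½·(117 − 64.2)·35.2 = 929.28; PS = (64.2·35.2 − 29·35.2 − ½·1·35.2²) = 619.52; TS = 1548.8.
CS = ½·(117 − 84)·22 = 363; PS = (84·22 − 29·22 − ½·1·22²) = 968; TS = 1331.
DWL = 1548.8 − 1331 = 217.8.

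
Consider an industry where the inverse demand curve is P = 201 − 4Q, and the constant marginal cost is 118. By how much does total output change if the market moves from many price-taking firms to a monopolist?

Q falls by 10.375

Under competition P = MC = 118, so Q = (201 − 118)/4 = 20.75.
A monopolist chooses Q where MR = MC. MR = 201 − 8Q; setting this equal to 118 gives Q = 10.375 and P = 159.5.
Change in total output: 10.375 − 20.75 = −10.375.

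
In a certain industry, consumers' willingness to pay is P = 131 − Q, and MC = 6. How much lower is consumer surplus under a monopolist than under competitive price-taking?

Consumer surplus falls by 5859.375

Perfect competition: P = MC = 6, so 131 − Q = 6 and Q = 125.
CS = ½·(131 − 6)·125 = 7812.5.
Monopoly sets MR = MC: 131 − 2Q = 6 ⇒ Q = 62.5, P = 131 − 62.5 = 68.5.
CS = ½·(131 − 68.5)·62.5 = 1953.125.
Change in consumer surplus: 1953.125 − 7812.5 = −5859.375.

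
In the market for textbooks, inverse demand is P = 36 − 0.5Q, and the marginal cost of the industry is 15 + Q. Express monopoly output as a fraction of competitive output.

Monopoly sets MR = MC: 36 − Q = 15 + Q ⇒ Q = 10.5, P = 36 − 0.5·10.5 = 30.75.
Competitive equilibrium sets price equal to marginal cost: 36 − 0.5Q = 15 + Q, so Q = 14 and P = 29.
Ratio Q_m/Q_c = 10.5/14 = 0.75.

Q_m/Q_c = 0.75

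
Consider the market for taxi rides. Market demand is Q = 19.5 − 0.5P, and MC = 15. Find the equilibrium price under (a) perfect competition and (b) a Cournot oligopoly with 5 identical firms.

Competition: P = 15; Cournot: P = 19

Inverting demand: P = 39 − 2Q.
Competitive firms price at marginal cost: P = 15, giving Q = 12.
With 5 symmetric Cournot firms, each firm's FOC gives 39 − 12q = 15, so q = 2, Q = 5·2 = 10, and P = 19.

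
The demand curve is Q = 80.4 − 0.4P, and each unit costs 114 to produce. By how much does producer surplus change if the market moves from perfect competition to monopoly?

Inverting demand: P = 201 − 2.5Q.
Under competition P = MC = 114, so Q = (201 − 114)/2.5 = 34.8.
PS = (114 − 114)·34.8 = 0.
The monopolist equates marginal revenue to marginal cost: 201 − 5Q = 114, so Q = 17.4. From demand, P = 157.5.
PS = (157.5 − 114)·17.4 = 756.9.
Change in producer surplus: 756.9 − 0 = 756.9.

Producer surplus rises by 756.9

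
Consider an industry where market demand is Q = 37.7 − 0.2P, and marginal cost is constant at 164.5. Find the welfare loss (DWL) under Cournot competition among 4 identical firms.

DWL = 2.304

Inverting demand: P = 188.5 − 5Q.
Under competition P = MC = 164.5, so Q = (188.5 − 164.5)/5 = 4.8.
Cournot with 4 identical firms: the symmetric best-response condition is 188.5 − 25q = 164.5. Each firm produces q = 0.96, total output Q = 3.84, price P = 169.3.
DWL is the triangle between Q = 3.84 and Q = 4.8: ½·(4.8 − 3.84)·(169.3 − 164.5) = 2.304.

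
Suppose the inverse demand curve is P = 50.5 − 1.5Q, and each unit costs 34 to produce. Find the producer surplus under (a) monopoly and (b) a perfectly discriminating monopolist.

Monopoly: PS = 45.375; Perfect PD: PS = 90.75

A monopolist chooses Q where MR = MC. MR = 50.5 − 3Q; setting this equal to 34 gives Q = 5.5 and P = 42.25.
PS = (42.25 − 34)·5.5 = 45.375.
Under first-degree price discrimination the firm charges each unit its demand price and produces up to where P = MC, i.e. Q = 11. Consumer surplus is zero; producer surplus equals total surplus.
PS = ½·(50.5 − 34)·11 = 90.75.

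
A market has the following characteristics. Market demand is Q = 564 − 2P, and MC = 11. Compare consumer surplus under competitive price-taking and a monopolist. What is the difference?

CS falls by 55080.75

Inverting demand: P = 282 − 0.5Q.
Competitive firms price at marginal cost: P = 11, giving Q = 542.
CS = ½·(282 − 11)·542 = 73441.
A monopolist chooses Q where MR = MC. MR = 282 − Q; setting this equal to 11 gives Q = 271 and P = 146.5.
CS = ½·(282 − 146.5)·271 = 18360.25.
Change in consumer surplus: 18360.25 − 73441 = −55080.75.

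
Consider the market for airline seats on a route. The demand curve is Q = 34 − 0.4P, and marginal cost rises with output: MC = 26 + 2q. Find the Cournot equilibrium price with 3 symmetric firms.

Inverting demand: P = 85 − 2.5Q.
In a 3-firm Cournot equilibrium, symmetry and the first-order condition give q = (85 − 26)/(12) = 59/12. So Q = 14.75 and P = 48.125.

P = 48.125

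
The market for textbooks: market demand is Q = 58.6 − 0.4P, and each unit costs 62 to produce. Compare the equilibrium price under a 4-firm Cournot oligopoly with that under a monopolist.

Inverting demand: P = 146.5 − 2.5Q.
With 4 symmetric Cournot firms, each firm's FOC gives 146.5 − 12.5q = 62, so q = 6.76, Q = 4·6.76 = 27.04, and P = 78.9.
Monopoly sets MR = MC: 146.5 − 5Q = 62 ⇒ Q = 16.9, P = 146.5 − 2.5·16.9 = 104.25.

Cournot: P = 78.9; Monopoly: P = 104.25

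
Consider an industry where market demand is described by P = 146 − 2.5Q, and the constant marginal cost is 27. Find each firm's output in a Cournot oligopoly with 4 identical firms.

q_i = 9.52

Cournot with 4 identical firms: the symmetric best-response condition is 146 − 12.5q = 27. Each firm produces q = 9.52, total output Q = 38.08, price P = 50.8.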